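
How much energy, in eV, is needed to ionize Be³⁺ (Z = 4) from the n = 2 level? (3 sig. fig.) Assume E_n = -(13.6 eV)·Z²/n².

54.4 eV

E_n = −13.6 Z²/n² = −217.6/n² eV for Z = 4.
E_2 = −217.6/4 = −54.4 eV, so ionization (to E = 0) requires 54.4 eV.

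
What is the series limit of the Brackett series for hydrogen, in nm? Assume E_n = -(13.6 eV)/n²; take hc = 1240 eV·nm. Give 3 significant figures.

The Brackett series has lower level n_f = 4; the series limit corresponds to n_i → ∞.
ΔE_max = 13.6 × 1 / 4² = 0.8500 eV.
λ_min = 1240 / 0.8500 = 1460 nm.

1460 nm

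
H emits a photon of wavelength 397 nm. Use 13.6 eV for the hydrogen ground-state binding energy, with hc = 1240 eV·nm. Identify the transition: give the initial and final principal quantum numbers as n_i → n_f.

n_i = 7, n_f = 2

The photon energy is ΔE = hc/λ = 1240 / 397 = 3.123 eV.
With Z = 1, ΔE = 13.60 × (1/n_f² − 1/n_i²), so 1/n_f² − 1/n_i² = 0.2297.
Trying n_f = 2 gives 1/n_i² = 0.02034, i.e. n_i ≈ 7; this pair matches.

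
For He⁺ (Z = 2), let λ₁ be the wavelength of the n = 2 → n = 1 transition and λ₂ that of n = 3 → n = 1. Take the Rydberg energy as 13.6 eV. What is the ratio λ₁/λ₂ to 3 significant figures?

1.19

λ ∝ 1/ΔE ∝ 1/(1/n_f² − 1/n_i²), and the Z² and hc factors cancel in the ratio.
λ₁/λ₂ = (1/1² − 1/3²)/(1/1² − 1/2²) = 0.8889/0.7500 = 1.19.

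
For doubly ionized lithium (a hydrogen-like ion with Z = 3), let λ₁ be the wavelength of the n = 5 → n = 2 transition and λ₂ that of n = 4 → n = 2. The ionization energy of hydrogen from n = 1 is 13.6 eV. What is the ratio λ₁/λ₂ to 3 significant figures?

0.893

λ ∝ 1/ΔE ∝ 1/(1/n_f² − 1/n_i²), and the Z² and hc factors cancel in the ratio.
λ₁/λ₂ = (1/2² − 1/4²)/(1/2² − 1/5²) = 0.1875/0.2100 = 0.893.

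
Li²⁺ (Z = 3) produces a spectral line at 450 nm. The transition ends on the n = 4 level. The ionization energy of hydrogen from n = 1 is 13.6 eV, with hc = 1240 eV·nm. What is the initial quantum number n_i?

The photon energy is ΔE = hc/λ = 1240 / 450 = 2.756 eV.
With Z = 3, ΔE = 122.4 × (1/n_f² − 1/n_i²), so 1/n_f² − 1/n_i² = 0.02251.
With n_f = 4: 1/n_i² = 1/16 − 0.02251 = 0.03999, so n_i ≈ 5.00.

n_i = 5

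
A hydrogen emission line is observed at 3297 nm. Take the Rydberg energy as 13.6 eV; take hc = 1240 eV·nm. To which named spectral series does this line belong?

ΔE = 1240/3297 = 0.3761 eV.
This matches 13.6 × (1/5² − 1/9²), so n_f = 5: the Pfund series.

Pfund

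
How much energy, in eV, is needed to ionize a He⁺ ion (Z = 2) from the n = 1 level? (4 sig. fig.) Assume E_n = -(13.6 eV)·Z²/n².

E_n = −13.6 Z²/n² = −54.40/n² eV for Z = 2.
E_1 = −54.40/1 = −54.40 eV, so ionization (to E = 0) requires 54.40 eV.

54.40 eV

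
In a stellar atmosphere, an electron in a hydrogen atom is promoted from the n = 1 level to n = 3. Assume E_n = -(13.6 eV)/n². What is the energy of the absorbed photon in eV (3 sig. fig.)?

E_3 = −13.60/9 = −1.511 eV and E_1 = −13.60/1 = −13.60 eV.
The photon energy is |E_3 − E_1| = 12.1 eV.

12.1 eV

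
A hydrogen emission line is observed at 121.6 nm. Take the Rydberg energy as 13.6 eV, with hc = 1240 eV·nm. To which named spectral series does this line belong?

Lyman

ΔE = 1240/121.6 = 10.20 eV.
This matches 13.6 × (1/1² − 1/2²), so n_f = 1: the Lyman series.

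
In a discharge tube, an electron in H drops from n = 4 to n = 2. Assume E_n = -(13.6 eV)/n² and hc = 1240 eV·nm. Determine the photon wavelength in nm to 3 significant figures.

ΔE = 13.60 × (1/2² − 1/4²) = 13.60 × 0.1875 = 2.550 eV.
λ = hc/ΔE = 1240 / 2.550 = 486 nm.
This line belongs to the Balmer series.

486 nm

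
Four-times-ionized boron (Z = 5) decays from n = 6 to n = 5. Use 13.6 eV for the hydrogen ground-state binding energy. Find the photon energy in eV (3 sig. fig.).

The Bohr energies scale as Z², so for Z = 5: E_n = −340.0/n² eV.
E_6 = −340.0/36 = −9.444 eV and E_5 = −340.0/25 = −13.60 eV.
The photon energy is |E_6 − E_5| = 4.16 eV.

4.16 eV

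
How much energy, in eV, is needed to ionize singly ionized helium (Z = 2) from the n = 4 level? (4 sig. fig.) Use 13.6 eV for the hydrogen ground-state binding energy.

E_n = −13.6 Z²/n² = −54.40/n² eV for Z = 2.
E_4 = −54.40/16 = −3.400 eV, so ionization (to E = 0) requires 3.400 eV.

3.400 eV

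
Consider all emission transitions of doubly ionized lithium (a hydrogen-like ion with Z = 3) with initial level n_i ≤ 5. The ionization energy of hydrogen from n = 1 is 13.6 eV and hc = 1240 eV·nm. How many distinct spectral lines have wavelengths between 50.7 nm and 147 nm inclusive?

3

Enumerate all n_i → n_f pairs with 1 ≤ n_f < n_i ≤ 5 and compute λ = 1240 / [13.6·9·(1/n_f² − 1/n_i²)].
Lines falling in [50.7, 147] nm: 4→2 (54.03 nm), 3→2 (72.94 nm), 5→3 (142.5 nm).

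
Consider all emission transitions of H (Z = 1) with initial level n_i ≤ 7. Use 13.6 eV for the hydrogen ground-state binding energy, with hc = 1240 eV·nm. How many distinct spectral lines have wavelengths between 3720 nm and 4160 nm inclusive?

1

Enumerate all n_i → n_f pairs with 1 ≤ n_f < n_i ≤ 7 and compute λ = 1240 / [13.6·1·(1/n_f² − 1/n_i²)].
Lines falling in [3720, 4160] nm: 5→4 (4052 nm).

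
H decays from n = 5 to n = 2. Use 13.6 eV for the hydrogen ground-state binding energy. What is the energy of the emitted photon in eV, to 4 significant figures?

2.856 eV

E_5 = −13.60/25 = −0.5440 eV and E_2 = −13.60/4 = −3.400 eV.
The photon energy is |E_5 − E_2| = 2.856 eV.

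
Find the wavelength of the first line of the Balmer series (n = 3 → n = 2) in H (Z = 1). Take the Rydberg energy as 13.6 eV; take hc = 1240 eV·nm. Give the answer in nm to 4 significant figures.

656.5 nm

The Balmer series terminates on n_f = 2; the first line has n_i = 2+1 = 3.
ΔE = 13.60 × (1/2² − 1/3²) = 1.889 eV.
λ = 1240 / 1.889 = 656.5 nm.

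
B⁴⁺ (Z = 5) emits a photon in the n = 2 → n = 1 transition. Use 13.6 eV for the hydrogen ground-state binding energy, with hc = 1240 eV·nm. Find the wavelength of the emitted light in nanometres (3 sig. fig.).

For Z = 5 the level energies scale as Z², so the effective Rydberg energy is 13.6 × 25 = 340.0 eV.
ΔE = 340.0 × (1/1² − 1/2²) = 340.0 × 0.7500 = 255.0 eV.
λ = hc/ΔE = 1240 / 255.0 = 4.86 nm.

4.86 nm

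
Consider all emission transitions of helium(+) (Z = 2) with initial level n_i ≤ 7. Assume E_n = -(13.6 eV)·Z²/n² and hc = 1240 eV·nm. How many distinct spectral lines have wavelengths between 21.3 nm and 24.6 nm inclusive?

4

Enumerate all n_i → n_f pairs with 1 ≤ n_f < n_i ≤ 7 and compute λ = 1240 / [13.6·4·(1/n_f² − 1/n_i²)].
Lines falling in [21.3, 24.6] nm: 7→1 (23.27 nm), 6→1 (23.45 nm), 5→1 (23.74 nm), 4→1 (24.31 nm).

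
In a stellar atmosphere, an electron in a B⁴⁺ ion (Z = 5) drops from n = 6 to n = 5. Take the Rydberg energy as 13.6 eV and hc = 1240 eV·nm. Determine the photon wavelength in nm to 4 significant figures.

298.4 nm

For Z = 5 the level energies scale as Z², so the effective Rydberg energy is 13.6 × 25 = 340.0 eV.
ΔE = 340.0 × (1/5² − 1/6²) = 340.0 × 0.01222 = 4.156 eV.
λ = hc/ΔE = 1240 / 4.156 = 298.4 nm.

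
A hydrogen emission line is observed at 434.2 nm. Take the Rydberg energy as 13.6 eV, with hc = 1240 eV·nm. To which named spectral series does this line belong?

ΔE = 1240/434.2 = 2.856 eV.
This matches 13.6 × (1/2² − 1/5²), so n_f = 2: the Balmer series.

Balmer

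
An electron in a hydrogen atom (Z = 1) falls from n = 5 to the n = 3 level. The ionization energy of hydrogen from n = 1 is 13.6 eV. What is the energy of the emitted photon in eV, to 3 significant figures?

E_5 = −13.60/25 = −0.5440 eV and E_3 = −13.60/9 = −1.511 eV.
The photon energy is |E_5 − E_3| = 0.967 eV.

0.967 eV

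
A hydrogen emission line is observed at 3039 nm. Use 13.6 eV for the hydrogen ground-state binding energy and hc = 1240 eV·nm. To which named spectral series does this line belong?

ΔE = 1240/3039 = 0.4080 eV.
This matches 13.6 × (1/5² − 1/10²), so n_f = 5: the Pfund series.

Pfund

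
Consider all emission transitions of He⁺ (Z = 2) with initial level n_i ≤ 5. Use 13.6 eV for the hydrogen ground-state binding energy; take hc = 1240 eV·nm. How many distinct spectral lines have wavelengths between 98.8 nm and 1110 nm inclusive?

Enumerate all n_i → n_f pairs with 1 ≤ n_f < n_i ≤ 5 and compute λ = 1240 / [13.6·4·(1/n_f² − 1/n_i²)].
Lines falling in [98.8, 1110] nm: 5→2 (108.5 nm), 4→2 (121.6 nm), 3→2 (164.1 nm), 5→3 (320.5 nm), 4→3 (468.9 nm), 5→4 (1013 nm).

6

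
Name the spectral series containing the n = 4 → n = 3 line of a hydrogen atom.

The series is set by the lower level: n_f = 3 is the Paschen series.

Paschen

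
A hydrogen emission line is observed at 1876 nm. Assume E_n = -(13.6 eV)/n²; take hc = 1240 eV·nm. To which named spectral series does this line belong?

Paschen

ΔE = 1240/1876 = 0.6610 eV.
This matches 13.6 × (1/3² − 1/4²), so n_f = 3: the Paschen series.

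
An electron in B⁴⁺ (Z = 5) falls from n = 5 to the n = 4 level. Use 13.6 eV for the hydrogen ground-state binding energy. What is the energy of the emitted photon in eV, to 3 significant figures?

The Bohr energies scale as Z², so for Z = 5: E_n = −340.0/n² eV.
E_5 = −340.0/25 = −13.60 eV and E_4 = −340.0/16 = −21.25 eV.
The photon energy is |E_5 − E_4| = 7.65 eV.

7.65 eV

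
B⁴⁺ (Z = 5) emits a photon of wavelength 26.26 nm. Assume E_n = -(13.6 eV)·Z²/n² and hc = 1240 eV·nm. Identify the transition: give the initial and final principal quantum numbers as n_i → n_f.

The photon energy is ΔE = hc/λ = 1240 / 26.26 = 47.22 eV.
With Z = 5, ΔE = 340.0 × (1/n_f² − 1/n_i²), so 1/n_f² − 1/n_i² = 0.1389.
Trying n_f = 2 gives 1/n_i² = 0.1111, i.e. n_i ≈ 3; this pair matches.

n_i = 3, n_f = 2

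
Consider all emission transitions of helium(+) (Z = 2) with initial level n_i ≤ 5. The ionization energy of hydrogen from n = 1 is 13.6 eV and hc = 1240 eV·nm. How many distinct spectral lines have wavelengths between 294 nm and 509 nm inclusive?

Enumerate all n_i → n_f pairs with 1 ≤ n_f < n_i ≤ 5 and compute λ = 1240 / [13.6·4·(1/n_f² − 1/n_i²)].
Lines falling in [294, 509] nm: 5→3 (320.5 nm), 4→3 (468.9 nm).

2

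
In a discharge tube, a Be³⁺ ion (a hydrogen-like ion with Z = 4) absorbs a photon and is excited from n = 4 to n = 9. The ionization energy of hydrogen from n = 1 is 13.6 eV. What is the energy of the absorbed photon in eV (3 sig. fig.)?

The Bohr energies scale as Z², so for Z = 4: E_n = −217.6/n² eV.
E_9 = −217.6/81 = −2.686 eV and E_4 = −217.6/16 = −13.60 eV.
The photon energy is |E_9 − E_4| = 10.9 eV.

10.9 eV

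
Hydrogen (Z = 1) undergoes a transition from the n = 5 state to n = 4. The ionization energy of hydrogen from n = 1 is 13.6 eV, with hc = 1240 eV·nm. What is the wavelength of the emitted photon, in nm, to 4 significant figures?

ΔE = 13.60 × (1/4² − 1/5²) = 13.60 × 0.02250 = 0.3060 eV.
λ = hc/ΔE = 1240 / 0.3060 = 4052 nm.

4052 nm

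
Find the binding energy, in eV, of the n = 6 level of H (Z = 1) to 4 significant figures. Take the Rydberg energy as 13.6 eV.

0.3778 eV

E_6 = −13.60/36 = −0.3778 eV, so ionization (to E = 0) requires 0.3778 eV.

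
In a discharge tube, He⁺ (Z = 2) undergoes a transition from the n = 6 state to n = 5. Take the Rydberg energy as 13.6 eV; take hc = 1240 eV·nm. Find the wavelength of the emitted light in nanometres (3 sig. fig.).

1860 nm

For Z = 2 the level energies scale as Z², so the effective Rydberg energy is 13.6 × 4 = 54.40 eV.
ΔE = 54.40 × (1/5² − 1/6²) = 54.40 × 0.01222 = 0.6649 eV.
λ = hc/ΔE = 1240 / 0.6649 = 1860 nm.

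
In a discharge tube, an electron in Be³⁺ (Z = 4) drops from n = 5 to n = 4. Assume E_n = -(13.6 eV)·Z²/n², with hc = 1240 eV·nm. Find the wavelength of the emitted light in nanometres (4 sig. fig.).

For Z = 4 the level energies scale as Z², so the effective Rydberg energy is 13.6 × 16 = 217.6 eV.
ΔE = 217.6 × (1/4² − 1/5²) = 217.6 × 0.02250 = 4.896 eV.
λ = hc/ΔE = 1240 / 4.896 = 253.3 nm.

253.3 nm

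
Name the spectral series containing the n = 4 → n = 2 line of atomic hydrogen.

Balmer

The series is set by the lower level: n_f = 2 is the Balmer series.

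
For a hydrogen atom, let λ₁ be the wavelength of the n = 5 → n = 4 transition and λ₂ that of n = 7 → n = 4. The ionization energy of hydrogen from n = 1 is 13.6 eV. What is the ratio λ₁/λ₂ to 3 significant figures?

λ ∝ 1/ΔE ∝ 1/(1/n_f² − 1/n_i²), and the Z² and hc factors cancel in the ratio.
λ₁/λ₂ = (1/4² − 1/7²)/(1/4² − 1/5²) = 0.04209/0.02250 = 1.87.

1.87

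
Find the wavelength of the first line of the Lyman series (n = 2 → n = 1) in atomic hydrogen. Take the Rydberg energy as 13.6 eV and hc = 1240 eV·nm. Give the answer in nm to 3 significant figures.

The Lyman series terminates on n_f = 1; the first line has n_i = 1+1 = 2.
ΔE = 13.60 × (1/1² − 1/2²) = 10.20 eV.
λ = 1240 / 10.20 = 122 nm.

122 nm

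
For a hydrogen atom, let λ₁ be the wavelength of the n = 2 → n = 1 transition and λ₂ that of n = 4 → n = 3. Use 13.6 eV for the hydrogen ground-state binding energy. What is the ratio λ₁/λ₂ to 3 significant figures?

0.0648

λ ∝ 1/ΔE ∝ 1/(1/n_f² − 1/n_i²), and the Z² and hc factors cancel in the ratio.
λ₁/λ₂ = (1/3² − 1/4²)/(1/1² − 1/2²) = 0.04861/0.7500 = 0.0648.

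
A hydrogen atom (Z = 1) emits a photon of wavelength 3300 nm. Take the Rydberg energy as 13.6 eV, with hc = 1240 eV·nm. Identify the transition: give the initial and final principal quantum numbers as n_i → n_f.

The photon energy is ΔE = hc/λ = 1240 / 3300 = 0.3758 eV.
With Z = 1, ΔE = 13.60 × (1/n_f² − 1/n_i²), so 1/n_f² − 1/n_i² = 0.02763.
Trying n_f = 5 gives 1/n_i² = 0.01237, i.e. n_i ≈ 9; this pair matches.

n_i = 9, n_f = 5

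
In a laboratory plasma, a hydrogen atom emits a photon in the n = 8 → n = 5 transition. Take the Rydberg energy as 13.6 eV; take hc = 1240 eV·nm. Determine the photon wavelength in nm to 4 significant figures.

3741 nm

ΔE = 13.60 × (1/5² − 1/8²) = 13.60 × 0.02438 = 0.3315 eV.
λ = hc/ΔE = 1240 / 0.3315 = 3741 nm.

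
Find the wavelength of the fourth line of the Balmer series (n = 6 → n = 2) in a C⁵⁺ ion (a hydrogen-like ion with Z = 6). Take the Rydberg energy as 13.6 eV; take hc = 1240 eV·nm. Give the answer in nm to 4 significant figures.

The Balmer series terminates on n_f = 2; the fourth line has n_i = 2+4 = 6.
ΔE = 489.6 × (1/2² − 1/6²) = 108.8 eV.
λ = 1240 / 108.8 = 11.40 nm.

11.40 nm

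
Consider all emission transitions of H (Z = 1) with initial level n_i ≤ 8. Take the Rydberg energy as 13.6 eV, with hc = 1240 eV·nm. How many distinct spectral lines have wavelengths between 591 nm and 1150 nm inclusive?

Enumerate all n_i → n_f pairs with 1 ≤ n_f < n_i ≤ 8 and compute λ = 1240 / [13.6·1·(1/n_f² − 1/n_i²)].
Lines falling in [591, 1150] nm: 3→2 (656.5 nm), 8→3 (954.9 nm), 7→3 (1005 nm), 6→3 (1094 nm).

4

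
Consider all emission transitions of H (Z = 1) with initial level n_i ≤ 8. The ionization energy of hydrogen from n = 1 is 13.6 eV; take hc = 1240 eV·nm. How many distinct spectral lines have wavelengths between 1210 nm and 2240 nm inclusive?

4

Enumerate all n_i → n_f pairs with 1 ≤ n_f < n_i ≤ 8 and compute λ = 1240 / [13.6·1·(1/n_f² − 1/n_i²)].
Lines falling in [1210, 2240] nm: 5→3 (1282 nm), 4→3 (1876 nm), 8→4 (1945 nm), 7→4 (2166 nm).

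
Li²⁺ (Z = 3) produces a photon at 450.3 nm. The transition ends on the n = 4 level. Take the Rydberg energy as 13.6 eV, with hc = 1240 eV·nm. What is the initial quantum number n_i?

The photon energy is ΔE = hc/λ = 1240 / 450.3 = 2.754 eV.
With Z = 3, ΔE = 122.4 × (1/n_f² − 1/n_i²), so 1/n_f² − 1/n_i² = 0.02250.
With n_f = 4: 1/n_i² = 1/16 − 0.02250 = 0.04000, so n_i ≈ 5.00.

n_i = 5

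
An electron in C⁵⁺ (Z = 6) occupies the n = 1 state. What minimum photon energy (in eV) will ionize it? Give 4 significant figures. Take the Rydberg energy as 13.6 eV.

E_n = −13.6 Z²/n² = −489.6/n² eV for Z = 6.
E_1 = −489.6/1 = −489.6 eV, so ionization (to E = 0) requires 489.6 eV.

489.6 eV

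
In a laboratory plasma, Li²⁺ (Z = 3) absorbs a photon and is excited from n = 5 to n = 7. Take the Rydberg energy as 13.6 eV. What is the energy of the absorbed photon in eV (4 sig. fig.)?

2.398 eV

The Bohr energies scale as Z², so for Z = 3: E_n = −122.4/n² eV.
E_7 = −122.4/49 = −2.498 eV and E_5 = −122.4/25 = −4.896 eV.
The photon energy is |E_7 − E_5| = 2.398 eV.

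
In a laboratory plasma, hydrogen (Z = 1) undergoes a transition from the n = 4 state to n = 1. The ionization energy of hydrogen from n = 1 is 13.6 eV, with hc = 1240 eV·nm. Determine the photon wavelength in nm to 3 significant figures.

ΔE = 13.60 × (1/1² − 1/4²) = 13.60 × 0.9375 = 12.75 eV.
λ = hc/ΔE = 1240 / 12.75 = 97.3 nm.

97.3 nm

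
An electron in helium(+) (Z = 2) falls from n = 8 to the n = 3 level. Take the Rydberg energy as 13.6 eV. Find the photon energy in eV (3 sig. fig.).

The Bohr energies scale as Z², so for Z = 2: E_n = −54.40/n² eV.
E_8 = −54.40/64 = −0.8500 eV and E_3 = −54.40/9 = −6.044 eV.
The photon energy is |E_8 − E_3| = 5.19 eV.

5.19 eV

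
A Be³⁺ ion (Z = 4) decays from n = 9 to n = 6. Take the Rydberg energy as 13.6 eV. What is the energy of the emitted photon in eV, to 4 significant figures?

The Bohr energies scale as Z², so for Z = 4: E_n = −217.6/n² eV.
E_9 = −217.6/81 = −2.686 eV and E_6 = −217.6/36 = −6.044 eV.
The photon energy is |E_9 − E_6| = 3.358 eV.

3.358 eV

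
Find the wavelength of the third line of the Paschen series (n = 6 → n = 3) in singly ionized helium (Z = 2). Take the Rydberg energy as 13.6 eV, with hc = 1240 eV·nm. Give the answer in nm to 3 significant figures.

The Paschen series terminates on n_f = 3; the third line has n_i = 3+3 = 6.
ΔE = 54.40 × (1/3² − 1/6²) = 4.533 eV.
λ = 1240 / 4.533 = 274 nm.

274 nm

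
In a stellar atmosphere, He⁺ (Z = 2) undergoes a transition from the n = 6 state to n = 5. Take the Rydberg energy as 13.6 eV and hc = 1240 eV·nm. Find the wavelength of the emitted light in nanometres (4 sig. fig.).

1865 nm

For Z = 2 the level energies scale as Z², so the effective Rydberg energy is 13.6 × 4 = 54.40 eV.
ΔE = 54.40 × (1/5² − 1/6²) = 54.40 × 0.01222 = 0.6649 eV.
λ = hc/ΔE = 1240 / 0.6649 = 1865 nm.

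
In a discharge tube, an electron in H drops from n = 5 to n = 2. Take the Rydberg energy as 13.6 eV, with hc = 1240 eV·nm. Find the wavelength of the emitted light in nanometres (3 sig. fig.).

ΔE = 13.60 × (1/2² − 1/5²) = 13.60 × 0.2100 = 2.856 eV.
λ = hc/ΔE = 1240 / 2.856 = 434 nm.

434 nm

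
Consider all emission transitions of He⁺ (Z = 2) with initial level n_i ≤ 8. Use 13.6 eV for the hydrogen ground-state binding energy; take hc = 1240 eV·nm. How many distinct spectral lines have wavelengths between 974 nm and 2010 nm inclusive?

4

Enumerate all n_i → n_f pairs with 1 ≤ n_f < n_i ≤ 8 and compute λ = 1240 / [13.6·4·(1/n_f² − 1/n_i²)].
Lines falling in [974, 2010] nm: 5→4 (1013 nm), 7→5 (1163 nm), 6→5 (1865 nm), 8→6 (1876 nm).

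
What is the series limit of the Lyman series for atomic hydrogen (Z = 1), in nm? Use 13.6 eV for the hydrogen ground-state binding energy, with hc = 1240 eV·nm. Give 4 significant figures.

The Lyman series has lower level n_f = 1; the series limit corresponds to n_i → ∞.
ΔE_max = 13.6 × 1 / 1² = 13.60 eV.
λ_min = 1240 / 13.60 = 91.18 nm.

91.18 nm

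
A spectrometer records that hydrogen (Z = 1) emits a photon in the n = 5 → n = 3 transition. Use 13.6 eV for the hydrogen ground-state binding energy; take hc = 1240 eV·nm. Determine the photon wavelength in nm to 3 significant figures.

1280 nm

ΔE = 13.60 × (1/3² − 1/5²) = 13.60 × 0.07111 = 0.9671 eV.
λ = hc/ΔE = 1240 / 0.9671 = 1280 nm.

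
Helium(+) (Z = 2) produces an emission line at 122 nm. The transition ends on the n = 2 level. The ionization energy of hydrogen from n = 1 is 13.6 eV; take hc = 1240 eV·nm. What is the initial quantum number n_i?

n_i = 4

The photon energy is ΔE = hc/λ = 1240 / 122 = 10.16 eV.
With Z = 2, ΔE = 54.40 × (1/n_f² − 1/n_i²), so 1/n_f² − 1/n_i² = 0.1868.
With n_f = 2: 1/n_i² = 1/4 − 0.1868 = 0.06316, so n_i ≈ 3.98.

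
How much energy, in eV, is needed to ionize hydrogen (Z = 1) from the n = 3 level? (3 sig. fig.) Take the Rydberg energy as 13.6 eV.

1.51 eV

E_3 = −13.60/9 = −1.51 eV, so ionization (to E = 0) requires 1.51 eV.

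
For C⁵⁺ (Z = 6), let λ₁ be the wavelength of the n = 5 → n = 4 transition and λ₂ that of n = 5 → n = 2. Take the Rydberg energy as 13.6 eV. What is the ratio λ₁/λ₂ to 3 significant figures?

9.33

λ ∝ 1/ΔE ∝ 1/(1/n_f² − 1/n_i²), and the Z² and hc factors cancel in the ratio.
λ₁/λ₂ = (1/2² − 1/5²)/(1/4² − 1/5²) = 0.2100/0.02250 = 9.33.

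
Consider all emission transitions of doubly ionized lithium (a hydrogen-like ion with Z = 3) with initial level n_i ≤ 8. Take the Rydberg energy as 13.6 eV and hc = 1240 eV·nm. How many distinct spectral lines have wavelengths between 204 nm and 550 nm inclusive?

7

Enumerate all n_i → n_f pairs with 1 ≤ n_f < n_i ≤ 8 and compute λ = 1240 / [13.6·9·(1/n_f² − 1/n_i²)].
Lines falling in [204, 550] nm: 4→3 (208.4 nm), 8→4 (216.1 nm), 7→4 (240.7 nm), 6→4 (291.8 nm), 8→5 (415.6 nm), 5→4 (450.3 nm), 7→5 (517.1 nm).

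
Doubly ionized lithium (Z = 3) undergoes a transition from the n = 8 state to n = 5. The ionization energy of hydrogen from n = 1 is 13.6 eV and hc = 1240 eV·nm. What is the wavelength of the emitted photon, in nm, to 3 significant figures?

416 nm

For Z = 3 the level energies scale as Z², so the effective Rydberg energy is 13.6 × 9 = 122.4 eV.
ΔE = 122.4 × (1/5² − 1/8²) = 122.4 × 0.02438 = 2.984 eV.
λ = hc/ΔE = 1240 / 2.984 = 416 nm.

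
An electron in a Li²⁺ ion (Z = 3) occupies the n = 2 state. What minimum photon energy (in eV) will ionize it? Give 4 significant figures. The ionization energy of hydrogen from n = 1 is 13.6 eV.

30.60 eV

E_n = −13.6 Z²/n² = −122.4/n² eV for Z = 3.
E_2 = −122.4/4 = −30.60 eV, so ionization (to E = 0) requires 30.60 eV.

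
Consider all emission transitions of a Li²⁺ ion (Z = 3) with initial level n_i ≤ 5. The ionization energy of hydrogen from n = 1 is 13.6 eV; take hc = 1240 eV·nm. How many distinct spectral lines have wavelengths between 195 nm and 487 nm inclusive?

Enumerate all n_i → n_f pairs with 1 ≤ n_f < n_i ≤ 5 and compute λ = 1240 / [13.6·9·(1/n_f² − 1/n_i²)].
Lines falling in [195, 487] nm: 4→3 (208.4 nm), 5→4 (450.3 nm).

2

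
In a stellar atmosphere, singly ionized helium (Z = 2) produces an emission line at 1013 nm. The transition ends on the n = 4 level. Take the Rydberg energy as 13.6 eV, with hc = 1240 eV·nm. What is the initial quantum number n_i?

n_i = 5

The photon energy is ΔE = hc/λ = 1240 / 1013 = 1.224 eV.
With Z = 2, ΔE = 54.40 × (1/n_f² − 1/n_i²), so 1/n_f² − 1/n_i² = 0.02250.
With n_f = 4: 1/n_i² = 1/16 − 0.02250 = 0.04000, so n_i ≈ 5.00.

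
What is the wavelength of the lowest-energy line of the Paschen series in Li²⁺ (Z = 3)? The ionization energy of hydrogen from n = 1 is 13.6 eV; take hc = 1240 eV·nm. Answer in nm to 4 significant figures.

208.4 nm

The Paschen series terminates on n_f = 3; the first line has n_i = 3+1 = 4.
ΔE = 122.4 × (1/3² − 1/4²) = 5.950 eV.
λ = 1240 / 5.950 = 208.4 nm.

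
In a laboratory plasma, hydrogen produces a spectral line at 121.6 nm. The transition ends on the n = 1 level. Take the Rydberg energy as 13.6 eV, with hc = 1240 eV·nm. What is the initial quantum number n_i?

n_i = 2

The photon energy is ΔE = hc/λ = 1240 / 121.6 = 10.20 eV.
With Z = 1, ΔE = 13.60 × (1/n_f² − 1/n_i²), so 1/n_f² − 1/n_i² = 0.7498.
With n_f = 1: 1/n_i² = 1/1 − 0.7498 = 0.2502, so n_i ≈ 2.00.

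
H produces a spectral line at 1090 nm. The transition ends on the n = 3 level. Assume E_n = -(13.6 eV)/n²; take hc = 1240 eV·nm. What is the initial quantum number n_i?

The photon energy is ΔE = hc/λ = 1240 / 1090 = 1.138 eV.
With Z = 1, ΔE = 13.60 × (1/n_f² − 1/n_i²), so 1/n_f² − 1/n_i² = 0.08365.
With n_f = 3: 1/n_i² = 1/9 − 0.08365 = 0.02746, so n_i ≈ 6.03.

n_i = 6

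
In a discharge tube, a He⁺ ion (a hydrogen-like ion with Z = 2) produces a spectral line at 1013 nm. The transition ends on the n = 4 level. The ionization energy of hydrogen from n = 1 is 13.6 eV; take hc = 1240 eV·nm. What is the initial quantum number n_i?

n_i = 5

The photon energy is ΔE = hc/λ = 1240 / 1013 = 1.224 eV.
With Z = 2, ΔE = 54.40 × (1/n_f² − 1/n_i²), so 1/n_f² − 1/n_i² = 0.02250.
With n_f = 4: 1/n_i² = 1/16 − 0.02250 = 0.04000, so n_i ≈ 5.00.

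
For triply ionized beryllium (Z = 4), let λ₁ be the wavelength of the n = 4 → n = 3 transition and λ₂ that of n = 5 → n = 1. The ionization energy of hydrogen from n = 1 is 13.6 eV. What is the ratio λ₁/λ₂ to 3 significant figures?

λ ∝ 1/ΔE ∝ 1/(1/n_f² − 1/n_i²), and the Z² and hc factors cancel in the ratio.
λ₁/λ₂ = (1/1² − 1/5²)/(1/3² − 1/4²) = 0.9600/0.04861 = 19.7.

19.7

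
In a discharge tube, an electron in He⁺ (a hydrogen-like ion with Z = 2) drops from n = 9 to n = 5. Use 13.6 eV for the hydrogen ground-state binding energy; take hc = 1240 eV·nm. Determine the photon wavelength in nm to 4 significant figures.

For Z = 2 the level energies scale as Z², so the effective Rydberg energy is 13.6 × 4 = 54.40 eV.
ΔE = 54.40 × (1/5² − 1/9²) = 54.40 × 0.02765 = 1.504 eV.
λ = hc/ΔE = 1240 / 1.504 = 824.3 nm.

824.3 nm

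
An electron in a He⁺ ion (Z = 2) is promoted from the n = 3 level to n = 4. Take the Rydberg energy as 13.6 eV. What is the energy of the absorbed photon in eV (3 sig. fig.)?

The Bohr energies scale as Z², so for Z = 2: E_n = −54.40/n² eV.
E_4 = −54.40/16 = −3.400 eV and E_3 = −54.40/9 = −6.044 eV.
The photon energy is |E_4 − E_3| = 2.64 eV.

2.64 eV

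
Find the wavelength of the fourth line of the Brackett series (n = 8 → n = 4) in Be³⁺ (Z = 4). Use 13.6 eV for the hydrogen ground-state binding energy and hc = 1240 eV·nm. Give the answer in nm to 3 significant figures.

122 nm

The Brackett series terminates on n_f = 4; the fourth line has n_i = 4+4 = 8.
ΔE = 217.6 × (1/4² − 1/8²) = 10.20 eV.
λ = 1240 / 10.20 = 122 nm.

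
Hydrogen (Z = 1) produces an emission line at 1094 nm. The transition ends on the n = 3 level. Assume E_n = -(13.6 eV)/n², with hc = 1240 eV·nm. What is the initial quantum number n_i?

The photon energy is ΔE = hc/λ = 1240 / 1094 = 1.133 eV.
With Z = 1, ΔE = 13.60 × (1/n_f² − 1/n_i²), so 1/n_f² − 1/n_i² = 0.08334.
With n_f = 3: 1/n_i² = 1/9 − 0.08334 = 0.02777, so n_i ≈ 6.00.

n_i = 6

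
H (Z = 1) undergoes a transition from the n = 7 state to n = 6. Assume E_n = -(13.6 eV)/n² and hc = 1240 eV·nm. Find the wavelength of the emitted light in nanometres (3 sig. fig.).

12400 nm

ΔE = 13.60 × (1/6² − 1/7²) = 13.60 × 0.007370 = 0.1002 eV.
λ = hc/ΔE = 1240 / 0.1002 = 12400 nm.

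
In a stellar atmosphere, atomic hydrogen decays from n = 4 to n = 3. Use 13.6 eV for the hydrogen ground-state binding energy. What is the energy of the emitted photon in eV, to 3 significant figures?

E_4 = −13.60/16 = −0.8500 eV and E_3 = −13.60/9 = −1.511 eV.
The photon energy is |E_4 − E_3| = 0.661 eV.

0.661 eV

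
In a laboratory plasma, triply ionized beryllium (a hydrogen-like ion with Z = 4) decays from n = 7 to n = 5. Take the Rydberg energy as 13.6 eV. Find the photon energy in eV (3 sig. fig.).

4.26 eV

The Bohr energies scale as Z², so for Z = 4: E_n = −217.6/n² eV.
E_7 = −217.6/49 = −4.441 eV and E_5 = −217.6/25 = −8.704 eV.
The photon energy is |E_7 − E_5| = 4.26 eV.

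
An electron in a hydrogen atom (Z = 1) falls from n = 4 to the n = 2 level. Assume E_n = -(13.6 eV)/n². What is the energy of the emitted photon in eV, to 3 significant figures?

E_4 = −13.60/16 = −0.8500 eV and E_2 = −13.60/4 = −3.400 eV.
The photon energy is |E_4 − E_2| = 2.55 eV.

2.55 eV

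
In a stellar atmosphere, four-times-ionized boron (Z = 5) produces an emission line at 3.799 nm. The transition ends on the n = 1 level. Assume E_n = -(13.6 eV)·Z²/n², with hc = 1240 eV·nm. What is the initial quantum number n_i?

The photon energy is ΔE = hc/λ = 1240 / 3.799 = 326.4 eV.
With Z = 5, ΔE = 340.0 × (1/n_f² − 1/n_i²), so 1/n_f² − 1/n_i² = 0.9600.
With n_f = 1: 1/n_i² = 1/1 − 0.9600 = 0.04000, so n_i ≈ 5.00.

n_i = 5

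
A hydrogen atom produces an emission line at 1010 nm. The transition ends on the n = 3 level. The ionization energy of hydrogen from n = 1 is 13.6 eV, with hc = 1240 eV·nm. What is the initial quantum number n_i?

The photon energy is ΔE = hc/λ = 1240 / 1010 = 1.228 eV.
With Z = 1, ΔE = 13.60 × (1/n_f² − 1/n_i²), so 1/n_f² − 1/n_i² = 0.09027.
With n_f = 3: 1/n_i² = 1/9 − 0.09027 = 0.02084, so n_i ≈ 6.93.

n_i = 7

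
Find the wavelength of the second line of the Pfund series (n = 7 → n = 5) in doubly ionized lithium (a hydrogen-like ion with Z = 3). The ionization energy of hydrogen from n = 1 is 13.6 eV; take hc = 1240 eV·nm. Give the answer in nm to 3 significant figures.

The Pfund series terminates on n_f = 5; the second line has n_i = 5+2 = 7.
ΔE = 122.4 × (1/5² − 1/7²) = 2.398 eV.
λ = 1240 / 2.398 = 517 nm.

517 nm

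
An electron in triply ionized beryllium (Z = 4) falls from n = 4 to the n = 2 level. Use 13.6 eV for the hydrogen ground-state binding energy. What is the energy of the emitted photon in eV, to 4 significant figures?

The Bohr energies scale as Z², so for Z = 4: E_n = −217.6/n² eV.
E_4 = −217.6/16 = −13.60 eV and E_2 = −217.6/4 = −54.40 eV.
The photon energy is |E_4 − E_2| = 40.80 eV.

40.80 eV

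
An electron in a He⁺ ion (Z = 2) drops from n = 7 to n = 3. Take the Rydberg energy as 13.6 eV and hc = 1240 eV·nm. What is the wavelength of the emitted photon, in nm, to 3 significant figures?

For Z = 2 the level energies scale as Z², so the effective Rydberg energy is 13.6 × 4 = 54.40 eV.
ΔE = 54.40 × (1/3² − 1/7²) = 54.40 × 0.09070 = 4.934 eV.
λ = hc/ΔE = 1240 / 4.934 = 251 nm.

251 nm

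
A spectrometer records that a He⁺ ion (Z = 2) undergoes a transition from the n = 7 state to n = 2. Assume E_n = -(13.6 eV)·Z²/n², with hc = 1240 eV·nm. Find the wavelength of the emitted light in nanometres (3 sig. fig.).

For Z = 2 the level energies scale as Z², so the effective Rydberg energy is 13.6 × 4 = 54.40 eV.
ΔE = 54.40 × (1/2² − 1/7²) = 54.40 × 0.2296 = 12.49 eV.
λ = hc/ΔE = 1240 / 12.49 = 99.3 nm.

99.3 nm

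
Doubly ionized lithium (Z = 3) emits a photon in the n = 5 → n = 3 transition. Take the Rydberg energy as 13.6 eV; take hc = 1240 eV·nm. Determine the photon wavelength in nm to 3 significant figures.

For Z = 3 the level energies scale as Z², so the effective Rydberg energy is 13.6 × 9 = 122.4 eV.
ΔE = 122.4 × (1/3² − 1/5²) = 122.4 × 0.07111 = 8.704 eV.
λ = hc/ΔE = 1240 / 8.704 = 142 nm.

142 nm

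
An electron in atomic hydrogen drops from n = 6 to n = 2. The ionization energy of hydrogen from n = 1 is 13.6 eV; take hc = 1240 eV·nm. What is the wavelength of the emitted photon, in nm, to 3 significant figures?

410 nm

ΔE = 13.60 × (1/2² − 1/6²) = 13.60 × 0.2222 = 3.022 eV.
λ = hc/ΔE = 1240 / 3.022 = 410 nm.
This line belongs to the Balmer series.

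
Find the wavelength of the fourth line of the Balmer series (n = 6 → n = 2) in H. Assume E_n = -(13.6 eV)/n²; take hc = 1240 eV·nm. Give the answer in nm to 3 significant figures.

The Balmer series terminates on n_f = 2; the fourth line has n_i = 2+4 = 6.
ΔE = 13.60 × (1/2² − 1/6²) = 3.022 eV.
λ = 1240 / 3.022 = 410 nm.

410 nm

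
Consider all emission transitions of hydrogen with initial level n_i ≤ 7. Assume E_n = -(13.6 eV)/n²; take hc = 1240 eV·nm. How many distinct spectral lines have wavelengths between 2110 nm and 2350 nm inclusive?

1

Enumerate all n_i → n_f pairs with 1 ≤ n_f < n_i ≤ 7 and compute λ = 1240 / [13.6·1·(1/n_f² − 1/n_i²)].
Lines falling in [2110, 2350] nm: 7→4 (2166 nm).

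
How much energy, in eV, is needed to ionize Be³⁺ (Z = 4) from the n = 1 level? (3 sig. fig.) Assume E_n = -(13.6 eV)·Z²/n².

218 eV

E_n = −13.6 Z²/n² = −217.6/n² eV for Z = 4.
E_1 = −217.6/1 = −218 eV, so ionization (to E = 0) requires 218 eV.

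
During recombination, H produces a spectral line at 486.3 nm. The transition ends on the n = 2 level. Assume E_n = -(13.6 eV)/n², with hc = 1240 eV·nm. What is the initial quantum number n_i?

n_i = 4

The photon energy is ΔE = hc/λ = 1240 / 486.3 = 2.550 eV.
With Z = 1, ΔE = 13.60 × (1/n_f² − 1/n_i²), so 1/n_f² − 1/n_i² = 0.1875.
With n_f = 2: 1/n_i² = 1/4 − 0.1875 = 0.06251, so n_i ≈ 4.00.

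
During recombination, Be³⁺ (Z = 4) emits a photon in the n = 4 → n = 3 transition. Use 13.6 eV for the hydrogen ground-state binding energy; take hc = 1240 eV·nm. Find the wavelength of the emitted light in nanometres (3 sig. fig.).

117 nm

For Z = 4 the level energies scale as Z², so the effective Rydberg energy is 13.6 × 16 = 217.6 eV.
ΔE = 217.6 × (1/3² − 1/4²) = 217.6 × 0.04861 = 10.58 eV.
λ = hc/ΔE = 1240 / 10.58 = 117 nm.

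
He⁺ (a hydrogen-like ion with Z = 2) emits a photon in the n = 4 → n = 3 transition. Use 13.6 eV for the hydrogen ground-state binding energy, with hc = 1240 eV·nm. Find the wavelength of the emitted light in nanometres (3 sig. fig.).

469 nm

For Z = 2 the level energies scale as Z², so the effective Rydberg energy is 13.6 × 4 = 54.40 eV.
ΔE = 54.40 × (1/3² − 1/4²) = 54.40 × 0.04861 = 2.644 eV.
λ = hc/ΔE = 1240 / 2.644 = 469 nm.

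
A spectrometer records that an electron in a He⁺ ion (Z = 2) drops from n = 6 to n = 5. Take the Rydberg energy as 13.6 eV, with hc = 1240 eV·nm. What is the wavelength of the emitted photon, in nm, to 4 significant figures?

1865 nm

For Z = 2 the level energies scale as Z², so the effective Rydberg energy is 13.6 × 4 = 54.40 eV.
ΔE = 54.40 × (1/5² − 1/6²) = 54.40 × 0.01222 = 0.6649 eV.
λ = hc/ΔE = 1240 / 0.6649 = 1865 nm.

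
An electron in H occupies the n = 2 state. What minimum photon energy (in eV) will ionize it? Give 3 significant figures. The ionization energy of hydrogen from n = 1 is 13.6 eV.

E_2 = −13.60/4 = −3.40 eV, so ionization (to E = 0) requires 3.40 eV.

3.40 eV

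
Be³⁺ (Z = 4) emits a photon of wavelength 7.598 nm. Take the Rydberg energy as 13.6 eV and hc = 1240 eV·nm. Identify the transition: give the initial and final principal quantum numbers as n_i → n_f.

The photon energy is ΔE = hc/λ = 1240 / 7.598 = 163.2 eV.
With Z = 4, ΔE = 217.6 × (1/n_f² − 1/n_i²), so 1/n_f² − 1/n_i² = 0.7500.
Trying n_f = 1 gives 1/n_i² = 0.2500, i.e. n_i ≈ 2; this pair matches.

n_i = 2, n_f = 1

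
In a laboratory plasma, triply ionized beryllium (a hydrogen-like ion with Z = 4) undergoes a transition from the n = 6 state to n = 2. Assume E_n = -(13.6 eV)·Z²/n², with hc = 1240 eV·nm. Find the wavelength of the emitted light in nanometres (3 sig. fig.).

25.6 nm

For Z = 4 the level energies scale as Z², so the effective Rydberg energy is 13.6 × 16 = 217.6 eV.
ΔE = 217.6 × (1/2² − 1/6²) = 217.6 × 0.2222 = 48.36 eV.
λ = hc/ΔE = 1240 / 48.36 = 25.6 nm.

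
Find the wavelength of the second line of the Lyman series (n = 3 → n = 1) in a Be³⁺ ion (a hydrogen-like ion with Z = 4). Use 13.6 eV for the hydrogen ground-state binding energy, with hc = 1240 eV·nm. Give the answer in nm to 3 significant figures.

6.41 nm

The Lyman series terminates on n_f = 1; the second line has n_i = 1+2 = 3.
ΔE = 217.6 × (1/1² − 1/3²) = 193.4 eV.
λ = 1240 / 193.4 = 6.41 nm.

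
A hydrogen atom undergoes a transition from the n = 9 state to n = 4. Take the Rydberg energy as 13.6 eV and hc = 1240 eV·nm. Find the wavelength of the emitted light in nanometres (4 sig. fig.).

ΔE = 13.60 × (1/4² − 1/9²) = 13.60 × 0.05015 = 0.6821 eV.
λ = hc/ΔE = 1240 / 0.6821 = 1818 nm.

1818 nm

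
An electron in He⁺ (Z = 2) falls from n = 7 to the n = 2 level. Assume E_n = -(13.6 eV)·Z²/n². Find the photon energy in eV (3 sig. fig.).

The Bohr energies scale as Z², so for Z = 2: E_n = −54.40/n² eV.
E_7 = −54.40/49 = −1.110 eV and E_2 = −54.40/4 = −13.60 eV.
The photon energy is |E_7 − E_2| = 12.5 eV.

12.5 eV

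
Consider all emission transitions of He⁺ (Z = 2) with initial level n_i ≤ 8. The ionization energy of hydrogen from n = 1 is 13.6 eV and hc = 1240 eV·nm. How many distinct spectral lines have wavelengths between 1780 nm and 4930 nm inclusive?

Enumerate all n_i → n_f pairs with 1 ≤ n_f < n_i ≤ 8 and compute λ = 1240 / [13.6·4·(1/n_f² − 1/n_i²)].
Lines falling in [1780, 4930] nm: 6→5 (1865 nm), 8→6 (1876 nm), 7→6 (3093 nm), 8→7 (4765 nm).

4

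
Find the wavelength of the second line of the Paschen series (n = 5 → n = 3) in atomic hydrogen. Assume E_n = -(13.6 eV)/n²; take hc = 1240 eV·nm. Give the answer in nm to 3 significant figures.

1280 nm

The Paschen series terminates on n_f = 3; the second line has n_i = 3+2 = 5.
ΔE = 13.60 × (1/3² − 1/5²) = 0.9671 eV.
λ = 1240 / 0.9671 = 1280 nm.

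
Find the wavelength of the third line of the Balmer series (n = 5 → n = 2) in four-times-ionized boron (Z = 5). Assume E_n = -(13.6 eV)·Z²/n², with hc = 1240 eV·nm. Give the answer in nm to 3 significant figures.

The Balmer series terminates on n_f = 2; the third line has n_i = 2+3 = 5.
ΔE = 340.0 × (1/2² − 1/5²) = 71.40 eV.
λ = 1240 / 71.40 = 17.4 nm.

17.4 nm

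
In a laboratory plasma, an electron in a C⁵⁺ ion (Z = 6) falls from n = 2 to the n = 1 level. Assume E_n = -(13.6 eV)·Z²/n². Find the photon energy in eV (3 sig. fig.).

367 eV

The Bohr energies scale as Z², so for Z = 6: E_n = −489.6/n² eV.
E_2 = −489.6/4 = −122.4 eV and E_1 = −489.6/1 = −489.6 eV.
The photon energy is |E_2 − E_1| = 367 eV.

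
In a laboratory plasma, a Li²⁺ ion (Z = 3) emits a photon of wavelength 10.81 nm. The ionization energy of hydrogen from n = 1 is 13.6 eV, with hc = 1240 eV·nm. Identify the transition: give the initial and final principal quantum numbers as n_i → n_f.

n_i = 4, n_f = 1

The photon energy is ΔE = hc/λ = 1240 / 10.81 = 114.7 eV.
With Z = 3, ΔE = 122.4 × (1/n_f² − 1/n_i²), so 1/n_f² − 1/n_i² = 0.9372.
Trying n_f = 1 gives 1/n_i² = 0.06284, i.e. n_i ≈ 4; this pair matches.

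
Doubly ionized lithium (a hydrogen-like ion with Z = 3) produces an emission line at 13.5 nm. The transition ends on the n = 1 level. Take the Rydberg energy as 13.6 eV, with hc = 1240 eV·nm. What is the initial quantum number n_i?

n_i = 2

The photon energy is ΔE = hc/λ = 1240 / 13.5 = 91.85 eV.
With Z = 3, ΔE = 122.4 × (1/n_f² − 1/n_i²), so 1/n_f² − 1/n_i² = 0.7504.
With n_f = 1: 1/n_i² = 1/1 − 0.7504 = 0.2496, so n_i ≈ 2.00.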